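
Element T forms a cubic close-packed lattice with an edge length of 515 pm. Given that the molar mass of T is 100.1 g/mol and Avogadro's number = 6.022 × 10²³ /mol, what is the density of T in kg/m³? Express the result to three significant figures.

4870 kg/m³

An FCC unit cell contains Z = 4 atoms.
Cell volume: a³ = (515 pm)³ = (5.150 × 10^-8 cm)³ = 1.366 × 10^-22 cm³.
ρ = Z·M/(N_A·a³) = 4 × 100.1 / (6.022 × 10²³ × 1.366 × 10^-22) = 4.868 g/cm³ = 4870 kg/m³.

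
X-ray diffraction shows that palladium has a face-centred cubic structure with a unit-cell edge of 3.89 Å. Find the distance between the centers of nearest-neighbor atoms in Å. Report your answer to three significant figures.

2.75 Å

In an FCC structure, atoms touch along the face diagonal, so √2·a = 4r; the nearest-neighbor distance equals 2r = 0.7071·a.
d = 0.7071 × 3.89 = 2.75 Å.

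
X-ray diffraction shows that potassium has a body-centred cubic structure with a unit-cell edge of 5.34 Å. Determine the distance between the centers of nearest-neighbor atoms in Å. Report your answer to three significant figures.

In a BCC structure, atoms touch along the body diagonal, so √3·a = 4r; the nearest-neighbor distance equals 2r = 0.8660·a.
d = 0.8660 × 5.34 = 4.62 Å.

4.62 Å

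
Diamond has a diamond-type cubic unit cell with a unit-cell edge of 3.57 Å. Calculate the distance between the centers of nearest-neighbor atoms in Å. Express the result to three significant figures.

In a diamond cubic structure, nearest neighbors lie along the body diagonal with √3·a = 8r; the nearest-neighbor distance equals 2r = 0.4330·a.
d = 0.4330 × 3.57 = 1.55 Å.

1.55 Å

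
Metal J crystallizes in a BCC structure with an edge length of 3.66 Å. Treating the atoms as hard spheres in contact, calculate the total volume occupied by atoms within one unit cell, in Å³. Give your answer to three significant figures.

In a BCC lattice atoms touch along the body diagonal, so √3·a = 4r, so r = 0.4330a = 1.585 Å.
V_atoms = Z × (4/3)πr³ = 2 × (4/3)π × (1.585)³ = 33.3 Å³.

33.3 Å³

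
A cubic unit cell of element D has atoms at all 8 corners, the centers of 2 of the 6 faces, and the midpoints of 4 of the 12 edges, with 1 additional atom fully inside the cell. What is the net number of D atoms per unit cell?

4

Corner atoms are shared by 8 cells (1/8 each), face atoms by 2 (1/2 each), edge atoms by 4 (1/4 each), interior atoms are unshared.
Net atoms = 8 × 1/8 + 2 × 1/2 + 4 × 1/4 + 1 = 1 + 1 + 1 + 1 = 4.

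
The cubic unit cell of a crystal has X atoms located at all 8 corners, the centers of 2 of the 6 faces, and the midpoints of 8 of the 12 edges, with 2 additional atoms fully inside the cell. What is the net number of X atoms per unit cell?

Corner atoms are shared by 8 cells (1/8 each), face atoms by 2 (1/2 each), edge atoms by 4 (1/4 each), interior atoms are unshared.
Net atoms = 8 × 1/8 + 2 × 1/2 + 8 × 1/4 + 2 = 1 + 1 + 2 + 2 = 6.

6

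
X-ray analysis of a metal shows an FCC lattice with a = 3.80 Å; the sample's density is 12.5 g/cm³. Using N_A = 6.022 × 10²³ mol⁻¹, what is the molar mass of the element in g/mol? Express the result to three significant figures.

An FCC cell has Z = 4 atoms; a = 3.800 × 10^-8 cm.
M = ρ·N_A·a³/Z = 12.5 × 6.022 × 10²³ × 5.487 × 10^-23 / 4 = 103 g/mol.

103 g/mol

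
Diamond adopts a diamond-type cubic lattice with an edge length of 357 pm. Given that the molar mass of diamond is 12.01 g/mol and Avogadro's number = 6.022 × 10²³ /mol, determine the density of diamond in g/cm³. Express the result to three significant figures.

3.51 g/cm³

A diamond cubic unit cell contains Z = 8 atoms.
Cell volume: a³ = (357 pm)³ = (3.570 × 10^-8 cm)³ = 4.550 × 10^-23 cm³.
ρ = Z·M/(N_A·a³) = 8 × 12.01 / (6.022 × 10²³ × 4.550 × 10^-23) = 3.507 g/cm³.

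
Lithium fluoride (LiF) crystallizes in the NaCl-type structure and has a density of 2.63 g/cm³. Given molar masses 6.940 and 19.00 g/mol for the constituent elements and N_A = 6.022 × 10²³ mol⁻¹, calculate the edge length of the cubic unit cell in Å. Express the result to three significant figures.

M(LiF) = 25.94 g/mol; Z = 4 formula units per cell.
a³ = Z·M/(N_A·ρ) = 4 × 25.94 / (6.022 × 10²³ × 2.63) = 6.551 × 10^-23 cm³, so a = 4.031 × 10^-8 cm = 4.03 Å.

4.03 Å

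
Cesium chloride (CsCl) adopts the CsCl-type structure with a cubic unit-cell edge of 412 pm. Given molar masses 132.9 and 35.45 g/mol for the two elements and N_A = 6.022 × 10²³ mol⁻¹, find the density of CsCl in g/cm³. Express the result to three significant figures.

4.00 g/cm³

The CsCl-type structure contains Z = 1 formula unit per cell; M(CsCl) = 132.9 + 35.45 = 168.35 g/mol.
a³ = (4.120 × 10^-8 cm)³ = 6.993 × 10^-23 cm³.
ρ = 1 × 168.35 / (6.022 × 10²³ × 6.993 × 10^-23) = 3.997 g/cm³.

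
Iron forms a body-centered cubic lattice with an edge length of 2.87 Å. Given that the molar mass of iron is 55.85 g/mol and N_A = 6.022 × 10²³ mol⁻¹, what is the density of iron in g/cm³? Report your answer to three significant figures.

7.85 g/cm³

A BCC unit cell contains Z = 2 atoms.
Cell volume: a³ = (2.87 Å)³ = (2.870 × 10^-8 cm)³ = 2.364 × 10^-23 cm³.
ρ = Z·M/(N_A·a³) = 2 × 55.85 / (6.022 × 10²³ × 2.364 × 10^-23) = 7.846 g/cm³.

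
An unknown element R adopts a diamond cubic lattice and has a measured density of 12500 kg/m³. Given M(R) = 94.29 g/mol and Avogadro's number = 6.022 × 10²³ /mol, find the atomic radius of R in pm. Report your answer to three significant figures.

101 pm

For a diamond cubic cell (Z = 8), a³ = Z·M/(N_A·ρ) = 8 × 94.29 / (6.022 × 10²³ × 12.50) = 1.002 × 10^-22 cm³, so a = 4.645 × 10^-8 cm = 464.5 pm.
Nearest neighbors lie along the body diagonal with √3·a = 8r, so r = 0.2165 × a = 101 pm.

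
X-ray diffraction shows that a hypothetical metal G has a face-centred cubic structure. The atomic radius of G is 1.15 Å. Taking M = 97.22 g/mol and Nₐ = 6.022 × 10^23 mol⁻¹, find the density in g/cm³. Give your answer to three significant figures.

18.8 g/cm³

In an FCC lattice, atoms touch along the face diagonal, so √2·a = 4r, giving a = 3.253 Å = 3.253 × 10^-8 cm.
With Z = 4, ρ = Z·M/(N_A·a³) = 4 × 97.22 / (6.022 × 10²³ × 3.441 × 10^-23) = 18.76 g/cm³.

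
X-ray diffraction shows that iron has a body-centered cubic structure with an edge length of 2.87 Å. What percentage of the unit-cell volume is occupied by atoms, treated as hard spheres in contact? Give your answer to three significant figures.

68.0%

In a BCC lattice atoms touch along the body diagonal, so √3·a = 4r, so r = 0.4330a = 1.243 Å.
Packing fraction = Z·(4/3)πr³ / a³ = 2 × (4/3)π × (1.243)³ / (2.87)³ = 0.6802 = 68.0%.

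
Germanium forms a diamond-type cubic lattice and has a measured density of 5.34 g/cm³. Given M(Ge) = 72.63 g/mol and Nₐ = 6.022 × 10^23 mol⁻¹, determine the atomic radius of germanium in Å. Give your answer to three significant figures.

For a diamond cubic cell (Z = 8), a³ = Z·M/(N_A·ρ) = 8 × 72.63 / (6.022 × 10²³ × 5.340) = 1.807 × 10^-22 cm³, so a = 5.653 × 10^-8 cm = 5.653 Å.
Nearest neighbors lie along the body diagonal with √3·a = 8r, so r = 0.2165 × a = 1.22 Å.

1.22 Å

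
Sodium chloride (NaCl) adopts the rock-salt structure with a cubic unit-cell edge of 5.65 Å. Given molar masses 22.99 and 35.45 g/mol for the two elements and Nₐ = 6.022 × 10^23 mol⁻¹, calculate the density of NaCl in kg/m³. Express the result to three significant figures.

2150 kg/m³

The rock-salt structure contains Z = 4 formula units per cell; M(NaCl) = 22.99 + 35.45 = 58.44 g/mol.
a³ = (5.650 × 10^-8 cm)³ = 1.804 × 10^-22 cm³.
ρ = 4 × 58.44 / (6.022 × 10²³ × 1.804 × 10^-22) = 2.152 g/cm³ = 2150 kg/m³.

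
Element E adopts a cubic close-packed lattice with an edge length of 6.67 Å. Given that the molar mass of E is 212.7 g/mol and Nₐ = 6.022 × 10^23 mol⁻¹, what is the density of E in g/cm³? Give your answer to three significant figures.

An FCC unit cell contains Z = 4 atoms.
Cell volume: a³ = (6.67 Å)³ = (6.670 × 10^-8 cm)³ = 2.967 × 10^-22 cm³.
ρ = Z·M/(N_A·a³) = 4 × 212.7 / (6.022 × 10²³ × 2.967 × 10^-22) = 4.761 g/cm³.

4.76 g/cm³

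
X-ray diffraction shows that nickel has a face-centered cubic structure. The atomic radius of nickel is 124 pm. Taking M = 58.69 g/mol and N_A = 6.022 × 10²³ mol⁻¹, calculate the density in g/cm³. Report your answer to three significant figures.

In an FCC lattice, atoms touch along the face diagonal, so √2·a = 4r, giving a = 350.7 pm = 3.507 × 10^-8 cm.
With Z = 4, ρ = Z·M/(N_A·a³) = 4 × 58.69 / (6.022 × 10²³ × 4.314 × 10^-23) = 9.036 g/cm³.

9.04 g/cm³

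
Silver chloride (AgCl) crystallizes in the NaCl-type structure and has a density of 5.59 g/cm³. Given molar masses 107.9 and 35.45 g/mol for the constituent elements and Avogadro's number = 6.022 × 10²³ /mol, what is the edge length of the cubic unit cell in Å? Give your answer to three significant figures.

5.54 Å

M(AgCl) = 143.35 g/mol; Z = 4 formula units per cell.
a³ = Z·M/(N_A·ρ) = 4 × 143.35 / (6.022 × 10²³ × 5.59) = 1.703 × 10^-22 cm³, so a = 5.543 × 10^-8 cm = 5.54 Å.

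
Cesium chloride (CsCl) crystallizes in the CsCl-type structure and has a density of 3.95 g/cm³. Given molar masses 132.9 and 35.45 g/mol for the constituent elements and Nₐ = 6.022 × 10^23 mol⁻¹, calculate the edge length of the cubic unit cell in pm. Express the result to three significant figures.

M(CsCl) = 168.35 g/mol; Z = 1 formula unit per cell.
a³ = Z·M/(N_A·ρ) = 1 × 168.35 / (6.022 × 10²³ × 3.95) = 7.077 × 10^-23 cm³, so a = 4.136 × 10^-8 cm = 414 pm.

414 pm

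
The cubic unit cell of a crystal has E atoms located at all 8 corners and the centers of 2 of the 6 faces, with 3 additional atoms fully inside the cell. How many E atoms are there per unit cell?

Corner atoms are shared by 8 cells (1/8 each), face atoms by 2 (1/2 each), interior atoms are unshared.
Net atoms = 8 × 1/8 + 2 × 1/2 + 3 = 1 + 1 + 3 = 5.

5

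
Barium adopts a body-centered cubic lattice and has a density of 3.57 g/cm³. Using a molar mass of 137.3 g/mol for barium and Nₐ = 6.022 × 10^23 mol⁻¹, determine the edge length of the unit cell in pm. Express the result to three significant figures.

With Z = 2 atoms per BCC cell, a³ = Z·M/(N_A·ρ) = 2 × 137.3 / (6.022 × 10²³ × 3.570 g/cm³) = 1.277 × 10^-22 cm³.
a = (1.277 × 10^-22)^(1/3) = 5.036 × 10^-8 cm = 504 pm.

504 pm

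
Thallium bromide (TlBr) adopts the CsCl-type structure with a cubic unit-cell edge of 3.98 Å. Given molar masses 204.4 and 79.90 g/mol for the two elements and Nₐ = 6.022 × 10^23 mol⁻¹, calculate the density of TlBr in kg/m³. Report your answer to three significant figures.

7490 kg/m³

The CsCl-type structure contains Z = 1 formula unit per cell; M(TlBr) = 204.4 + 79.90 = 284.3 g/mol.
a³ = (3.980 × 10^-8 cm)³ = 6.304 × 10^-23 cm³.
ρ = 1 × 284.3 / (6.022 × 10²³ × 6.304 × 10^-23) = 7.488 g/cm³ = 7490 kg/m³.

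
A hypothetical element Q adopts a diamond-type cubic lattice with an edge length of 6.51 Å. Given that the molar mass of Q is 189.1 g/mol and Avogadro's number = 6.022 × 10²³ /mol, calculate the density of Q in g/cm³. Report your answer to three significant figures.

9.11 g/cm³

A diamond cubic unit cell contains Z = 8 atoms.
Cell volume: a³ = (6.51 Å)³ = (6.510 × 10^-8 cm)³ = 2.759 × 10^-22 cm³.
ρ = Z·M/(N_A·a³) = 8 × 189.1 / (6.022 × 10²³ × 2.759 × 10^-22) = 9.105 g/cm³.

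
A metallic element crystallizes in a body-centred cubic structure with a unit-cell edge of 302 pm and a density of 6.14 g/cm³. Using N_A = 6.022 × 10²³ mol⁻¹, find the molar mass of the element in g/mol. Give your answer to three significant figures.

50.9 g/mol

A BCC cell has Z = 2 atoms; a = 3.020 × 10^-8 cm.
M = ρ·N_A·a³/Z = 6.14 × 6.022 × 10²³ × 2.754 × 10^-23 / 2 = 50.9 g/mol.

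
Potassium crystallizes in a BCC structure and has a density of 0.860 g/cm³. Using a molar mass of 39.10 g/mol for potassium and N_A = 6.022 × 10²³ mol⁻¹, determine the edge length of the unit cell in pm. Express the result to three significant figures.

With Z = 2 atoms per BCC cell, a³ = Z·M/(N_A·ρ) = 2 × 39.10 / (6.022 × 10²³ × 0.8600 g/cm³) = 1.510 × 10^-22 cm³.
a = (1.510 × 10^-22)^(1/3) = 5.325 × 10^-8 cm = 533 pm.

533 pm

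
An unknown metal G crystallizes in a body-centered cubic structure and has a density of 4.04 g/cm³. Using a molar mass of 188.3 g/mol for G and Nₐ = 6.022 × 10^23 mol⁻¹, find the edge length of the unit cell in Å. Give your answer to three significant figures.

With Z = 2 atoms per BCC cell, a³ = Z·M/(N_A·ρ) = 2 × 188.3 / (6.022 × 10²³ × 4.040 g/cm³) = 1.548 × 10^-22 cm³.
a = (1.548 × 10^-22)^(1/3) = 5.369 × 10^-8 cm = 5.37 Å.

5.37 Å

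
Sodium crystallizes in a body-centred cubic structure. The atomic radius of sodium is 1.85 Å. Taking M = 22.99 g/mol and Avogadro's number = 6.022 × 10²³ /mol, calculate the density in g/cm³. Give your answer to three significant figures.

0.979 g/cm³

In a BCC lattice, atoms touch along the body diagonal, so √3·a = 4r, giving a = 4.272 Å = 4.272 × 10^-8 cm.
With Z = 2, ρ = Z·M/(N_A·a³) = 2 × 22.99 / (6.022 × 10²³ × 7.799 × 10^-23) = 0.9791 g/cm³.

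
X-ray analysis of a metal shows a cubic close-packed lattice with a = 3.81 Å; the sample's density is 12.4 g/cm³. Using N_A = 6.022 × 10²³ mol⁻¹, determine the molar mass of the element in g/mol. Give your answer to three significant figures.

An FCC cell has Z = 4 atoms; a = 3.810 × 10^-8 cm.
M = ρ·N_A·a³/Z = 12.4 × 6.022 × 10²³ × 5.531 × 10^-23 / 4 = 103 g/mol.

103 g/mol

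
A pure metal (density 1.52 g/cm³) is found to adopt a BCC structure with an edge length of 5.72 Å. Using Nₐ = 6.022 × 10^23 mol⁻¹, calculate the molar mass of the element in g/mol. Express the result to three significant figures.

A BCC cell has Z = 2 atoms; a = 5.720 × 10^-8 cm.
M = ρ·N_A·a³/Z = 1.52 × 6.022 × 10²³ × 1.871 × 10^-22 / 2 = 85.7 g/mol.

85.7 g/mol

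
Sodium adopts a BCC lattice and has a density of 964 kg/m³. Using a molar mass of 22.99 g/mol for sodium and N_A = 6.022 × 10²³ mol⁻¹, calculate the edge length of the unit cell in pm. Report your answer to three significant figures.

429 pm

With Z = 2 atoms per BCC cell, a³ = Z·M/(N_A·ρ) = 2 × 22.99 / (6.022 × 10²³ × 0.9640 g/cm³) = 7.920 × 10^-23 cm³.
a = (7.920 × 10^-23)^(1/3) = 4.295 × 10^-8 cm = 429 pm.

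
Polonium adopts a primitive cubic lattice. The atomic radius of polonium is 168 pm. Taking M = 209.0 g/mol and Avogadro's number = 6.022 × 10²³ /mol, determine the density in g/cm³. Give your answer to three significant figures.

In a simple cubic lattice, atoms touch along the cell edge, so a = 2r, giving a = 336.0 pm = 3.360 × 10^-8 cm.
With Z = 1, ρ = Z·M/(N_A·a³) = 1 × 209.0 / (6.022 × 10²³ × 3.793 × 10^-23) = 9.149 g/cm³.

9.15 g/cm³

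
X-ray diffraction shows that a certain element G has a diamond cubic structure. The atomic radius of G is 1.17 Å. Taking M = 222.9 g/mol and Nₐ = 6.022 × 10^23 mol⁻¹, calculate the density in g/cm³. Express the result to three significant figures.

In a diamond cubic lattice, nearest neighbors lie along the body diagonal with √3·a = 8r, giving a = 5.404 Å = 5.404 × 10^-8 cm.
With Z = 8, ρ = Z·M/(N_A·a³) = 8 × 222.9 / (6.022 × 10²³ × 1.578 × 10^-22) = 18.76 g/cm³.

18.8 g/cm³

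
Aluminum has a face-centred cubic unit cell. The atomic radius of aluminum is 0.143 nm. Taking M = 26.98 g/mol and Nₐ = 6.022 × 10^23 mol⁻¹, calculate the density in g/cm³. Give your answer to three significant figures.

In an FCC lattice, atoms touch along the face diagonal, so √2·a = 4r, giving a = 0.4045 nm = 4.045 × 10^-8 cm.
With Z = 4, ρ = Z·M/(N_A·a³) = 4 × 26.98 / (6.022 × 10²³ × 6.617 × 10^-23) = 2.708 g/cm³.

2.71 g/cm³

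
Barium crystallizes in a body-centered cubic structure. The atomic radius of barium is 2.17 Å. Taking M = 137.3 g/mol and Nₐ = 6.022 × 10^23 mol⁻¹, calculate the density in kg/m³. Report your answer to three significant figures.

3620 kg/m³

In a BCC lattice, atoms touch along the body diagonal, so √3·a = 4r, giving a = 5.011 Å = 5.011 × 10^-8 cm.
With Z = 2, ρ = Z·M/(N_A·a³) = 2 × 137.3 / (6.022 × 10²³ × 1.259 × 10^-22) = 3.623 g/cm³ = 3620 kg/m³.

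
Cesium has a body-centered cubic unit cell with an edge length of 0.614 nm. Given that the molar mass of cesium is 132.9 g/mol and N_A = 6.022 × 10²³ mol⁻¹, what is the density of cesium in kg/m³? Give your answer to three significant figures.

1910 kg/m³

A BCC unit cell contains Z = 2 atoms.
Cell volume: a³ = (0.614 nm)³ = (6.140 × 10^-8 cm)³ = 2.315 × 10^-22 cm³.
ρ = Z·M/(N_A·a³) = 2 × 132.9 / (6.022 × 10²³ × 2.315 × 10^-22) = 1.907 g/cm³ = 1910 kg/m³.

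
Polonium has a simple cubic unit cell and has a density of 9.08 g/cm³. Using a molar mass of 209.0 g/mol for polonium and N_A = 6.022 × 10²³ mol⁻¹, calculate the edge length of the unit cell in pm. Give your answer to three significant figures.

337 pm

With Z = 1 atom per simple cubic cell, a³ = Z·M/(N_A·ρ) = 1 × 209.0 / (6.022 × 10²³ × 9.080 g/cm³) = 3.822 × 10^-23 cm³.
a = (3.822 × 10^-23)^(1/3) = 3.369 × 10^-8 cm = 337 pm.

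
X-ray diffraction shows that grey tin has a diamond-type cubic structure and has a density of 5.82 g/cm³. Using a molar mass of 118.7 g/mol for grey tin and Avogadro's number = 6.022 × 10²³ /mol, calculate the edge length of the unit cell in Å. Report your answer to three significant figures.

6.47 Å

With Z = 8 atoms per diamond cubic cell, a³ = Z·M/(N_A·ρ) = 8 × 118.7 / (6.022 × 10²³ × 5.820 g/cm³) = 2.709 × 10^-22 cm³.
a = (2.709 × 10^-22)^(1/3) = 6.471 × 10^-8 cm = 6.47 Å.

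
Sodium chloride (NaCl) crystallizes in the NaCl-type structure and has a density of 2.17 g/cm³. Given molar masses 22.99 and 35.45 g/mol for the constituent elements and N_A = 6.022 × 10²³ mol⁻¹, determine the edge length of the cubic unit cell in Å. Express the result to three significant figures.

5.63 Å

M(NaCl) = 58.44 g/mol; Z = 4 formula units per cell.
a³ = Z·M/(N_A·ρ) = 4 × 58.44 / (6.022 × 10²³ × 2.17) = 1.789 × 10^-22 cm³, so a = 5.635 × 10^-8 cm = 5.63 Å.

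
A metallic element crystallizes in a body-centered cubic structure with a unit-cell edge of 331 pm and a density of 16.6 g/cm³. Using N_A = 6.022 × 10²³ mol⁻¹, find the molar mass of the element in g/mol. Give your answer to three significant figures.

A BCC cell has Z = 2 atoms; a = 3.310 × 10^-8 cm.
M = ρ·N_A·a³/Z = 16.6 × 6.022 × 10²³ × 3.626 × 10^-23 / 2 = 181 g/mol.

181 g/mol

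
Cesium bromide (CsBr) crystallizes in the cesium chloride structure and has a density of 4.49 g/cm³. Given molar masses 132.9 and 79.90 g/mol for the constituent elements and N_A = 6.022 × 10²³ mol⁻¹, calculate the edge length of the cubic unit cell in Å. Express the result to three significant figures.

M(CsBr) = 212.8 g/mol; Z = 1 formula unit per cell.
a³ = Z·M/(N_A·ρ) = 1 × 212.8 / (6.022 × 10²³ × 4.49) = 7.870 × 10^-23 cm³, so a = 4.285 × 10^-8 cm = 4.29 Å.

4.29 Å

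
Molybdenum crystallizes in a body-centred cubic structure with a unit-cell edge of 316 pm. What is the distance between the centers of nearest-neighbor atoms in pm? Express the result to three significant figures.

274 pm

In a BCC structure, atoms touch along the body diagonal, so √3·a = 4r; the nearest-neighbor distance equals 2r = 0.8660·a.
d = 0.8660 × 316 = 274 pm.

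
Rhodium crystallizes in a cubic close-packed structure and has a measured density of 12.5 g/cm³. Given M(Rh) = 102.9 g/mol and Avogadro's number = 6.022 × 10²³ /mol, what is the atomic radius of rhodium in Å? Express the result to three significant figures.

For an FCC cell (Z = 4), a³ = Z·M/(N_A·ρ) = 4 × 102.9 / (6.022 × 10²³ × 12.50) = 5.468 × 10^-23 cm³, so a = 3.796 × 10^-8 cm = 3.796 Å.
Atoms touch along the face diagonal, so √2·a = 4r, so r = 0.3536 × a = 1.34 Å.

1.34 Å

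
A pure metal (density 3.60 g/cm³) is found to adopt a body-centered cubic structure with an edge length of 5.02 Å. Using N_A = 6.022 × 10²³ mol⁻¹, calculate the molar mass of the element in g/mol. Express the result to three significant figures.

137 g/mol

A BCC cell has Z = 2 atoms; a = 5.020 × 10^-8 cm.
M = ρ·N_A·a³/Z = 3.60 × 6.022 × 10²³ × 1.265 × 10^-22 / 2 = 137 g/mol.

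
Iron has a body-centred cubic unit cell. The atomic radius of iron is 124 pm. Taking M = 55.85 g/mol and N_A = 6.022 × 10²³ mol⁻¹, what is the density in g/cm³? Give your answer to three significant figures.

In a BCC lattice, atoms touch along the body diagonal, so √3·a = 4r, giving a = 286.4 pm = 2.864 × 10^-8 cm.
With Z = 2, ρ = Z·M/(N_A·a³) = 2 × 55.85 / (6.022 × 10²³ × 2.348 × 10^-23) = 7.899 g/cm³.

7.90 g/cm³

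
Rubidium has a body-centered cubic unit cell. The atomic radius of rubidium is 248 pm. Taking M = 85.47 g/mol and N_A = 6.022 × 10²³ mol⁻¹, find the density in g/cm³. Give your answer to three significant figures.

In a BCC lattice, atoms touch along the body diagonal, so √3·a = 4r, giving a = 572.7 pm = 5.727 × 10^-8 cm.
With Z = 2, ρ = Z·M/(N_A·a³) = 2 × 85.47 / (6.022 × 10²³ × 1.879 × 10^-22) = 1.511 g/cm³.

1.51 g/cm³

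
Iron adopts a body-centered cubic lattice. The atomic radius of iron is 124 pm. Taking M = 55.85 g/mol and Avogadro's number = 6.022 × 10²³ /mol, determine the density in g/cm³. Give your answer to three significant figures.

In a BCC lattice, atoms touch along the body diagonal, so √3·a = 4r, giving a = 286.4 pm = 2.864 × 10^-8 cm.
With Z = 2, ρ = Z·M/(N_A·a³) = 2 × 55.85 / (6.022 × 10²³ × 2.348 × 10^-23) = 7.899 g/cm³.

7.90 g/cm³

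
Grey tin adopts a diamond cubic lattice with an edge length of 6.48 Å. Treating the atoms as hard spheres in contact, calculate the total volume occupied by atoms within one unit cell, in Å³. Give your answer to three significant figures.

92.5 Å³

In a diamond cubic lattice nearest neighbors lie along the body diagonal with √3·a = 8r, so r = 0.2165a = 1.403 Å.
V_atoms = Z × (4/3)πr³ = 8 × (4/3)π × (1.403)³ = 92.5 Å³.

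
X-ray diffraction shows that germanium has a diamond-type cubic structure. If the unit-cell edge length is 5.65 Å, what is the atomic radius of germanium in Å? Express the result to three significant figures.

1.22 Å

In a diamond cubic lattice, nearest neighbors lie along the body diagonal with √3·a = 8r.
r = √3·a/8 = 1.7321 × 5.65 / 8 = 1.22 Å.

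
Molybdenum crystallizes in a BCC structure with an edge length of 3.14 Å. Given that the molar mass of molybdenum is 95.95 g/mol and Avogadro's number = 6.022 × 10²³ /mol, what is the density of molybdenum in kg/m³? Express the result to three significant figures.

A BCC unit cell contains Z = 2 atoms.
Cell volume: a³ = (3.14 Å)³ = (3.140 × 10^-8 cm)³ = 3.096 × 10^-23 cm³.
ρ = Z·M/(N_A·a³) = 2 × 95.95 / (6.022 × 10²³ × 3.096 × 10^-23) = 10.29 g/cm³ = 10300 kg/m³.

10300 kg/m³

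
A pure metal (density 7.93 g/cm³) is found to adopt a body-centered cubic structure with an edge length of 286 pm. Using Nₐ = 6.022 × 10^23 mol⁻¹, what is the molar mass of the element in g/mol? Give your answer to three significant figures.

A BCC cell has Z = 2 atoms; a = 2.860 × 10^-8 cm.
M = ρ·N_A·a³/Z = 7.93 × 6.022 × 10²³ × 2.339 × 10^-23 / 2 = 55.9 g/mol.

55.9 g/mol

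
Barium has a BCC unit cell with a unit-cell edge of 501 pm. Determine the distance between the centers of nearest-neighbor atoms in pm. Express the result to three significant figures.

In a BCC structure, atoms touch along the body diagonal, so √3·a = 4r; the nearest-neighbor distance equals 2r = 0.8660·a.
d = 0.8660 × 501 = 434 pm.

434 pm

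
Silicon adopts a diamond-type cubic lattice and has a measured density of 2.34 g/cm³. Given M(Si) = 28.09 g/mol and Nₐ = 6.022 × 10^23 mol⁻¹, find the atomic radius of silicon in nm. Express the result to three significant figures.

0.117 nm

For a diamond cubic cell (Z = 8), a³ = Z·M/(N_A·ρ) = 8 × 28.09 / (6.022 × 10²³ × 2.340) = 1.595 × 10^-22 cm³, so a = 5.423 × 10^-8 cm = 0.5423 nm.
Nearest neighbors lie along the body diagonal with √3·a = 8r, so r = 0.2165 × a = 0.117 nm.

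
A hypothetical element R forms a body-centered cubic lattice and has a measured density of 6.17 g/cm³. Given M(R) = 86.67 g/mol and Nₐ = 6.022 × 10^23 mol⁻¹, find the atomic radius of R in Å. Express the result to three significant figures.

For a BCC cell (Z = 2), a³ = Z·M/(N_A·ρ) = 2 × 86.67 / (6.022 × 10²³ × 6.170) = 4.665 × 10^-23 cm³, so a = 3.600 × 10^-8 cm = 3.600 Å.
Atoms touch along the body diagonal, so √3·a = 4r, so r = 0.4330 × a = 1.56 Å.

1.56 Å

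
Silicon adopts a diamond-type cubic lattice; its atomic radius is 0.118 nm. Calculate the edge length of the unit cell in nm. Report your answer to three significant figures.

In a diamond cubic lattice, nearest neighbors lie along the body diagonal with √3·a = 8r.
a = 8r/√3 = 8 × 0.118 / 1.7321 = 0.545 nm.

0.545 nm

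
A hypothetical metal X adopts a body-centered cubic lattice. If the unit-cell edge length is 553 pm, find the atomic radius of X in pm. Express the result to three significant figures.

In a BCC lattice, atoms touch along the body diagonal, so √3·a = 4r.
r = √3·a/4 = 1.7321 × 553 / 4 = 239 pm.

239 pm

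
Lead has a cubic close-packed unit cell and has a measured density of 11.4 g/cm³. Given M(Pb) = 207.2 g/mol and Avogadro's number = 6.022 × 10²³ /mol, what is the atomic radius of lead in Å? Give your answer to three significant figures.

For an FCC cell (Z = 4), a³ = Z·M/(N_A·ρ) = 4 × 207.2 / (6.022 × 10²³ × 11.40) = 1.207 × 10^-22 cm³, so a = 4.942 × 10^-8 cm = 4.942 Å.
Atoms touch along the face diagonal, so √2·a = 4r, so r = 0.3536 × a = 1.75 Å.

1.75 Å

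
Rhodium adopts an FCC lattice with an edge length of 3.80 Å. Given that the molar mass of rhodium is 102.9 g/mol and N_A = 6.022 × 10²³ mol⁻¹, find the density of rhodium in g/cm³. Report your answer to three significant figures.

An FCC unit cell contains Z = 4 atoms.
Cell volume: a³ = (3.80 Å)³ = (3.800 × 10^-8 cm)³ = 5.487 × 10^-23 cm³.
ρ = Z·M/(N_A·a³) = 4 × 102.9 / (6.022 × 10²³ × 5.487 × 10^-23) = 12.46 g/cm³.

12.5 g/cm³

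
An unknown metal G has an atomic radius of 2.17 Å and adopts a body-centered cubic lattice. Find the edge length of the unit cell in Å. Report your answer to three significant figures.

In a BCC lattice, atoms touch along the body diagonal, so √3·a = 4r.
a = 4r/√3 = 4 × 2.17 / 1.7321 = 5.01 Å.

5.01 Å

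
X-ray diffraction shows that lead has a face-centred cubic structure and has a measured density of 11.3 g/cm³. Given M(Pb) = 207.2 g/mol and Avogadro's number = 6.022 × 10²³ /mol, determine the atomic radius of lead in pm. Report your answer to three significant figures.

For an FCC cell (Z = 4), a³ = Z·M/(N_A·ρ) = 4 × 207.2 / (6.022 × 10²³ × 11.30) = 1.218 × 10^-22 cm³, so a = 4.957 × 10^-8 cm = 495.7 pm.
Atoms touch along the face diagonal, so √2·a = 4r, so r = 0.3536 × a = 175 pm.

175 pm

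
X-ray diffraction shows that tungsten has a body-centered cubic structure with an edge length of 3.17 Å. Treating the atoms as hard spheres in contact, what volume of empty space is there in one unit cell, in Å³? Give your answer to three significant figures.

10.2 Å³

In a BCC lattice atoms touch along the body diagonal, so √3·a = 4r, so r = 0.4330a = 1.373 Å.
V_cell = a³ = 31.86 Å³; V_atoms = 2 × (4/3)πr³ = 21.67 Å³.
Empty space = 31.86 − 21.67 = 10.2 Å³.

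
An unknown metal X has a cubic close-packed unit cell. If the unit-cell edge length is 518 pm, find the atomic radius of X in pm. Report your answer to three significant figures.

183 pm

In an FCC lattice, atoms touch along the face diagonal, so √2·a = 4r.
r = √2·a/4 = 1.4142 × 518 / 4 = 183 pm.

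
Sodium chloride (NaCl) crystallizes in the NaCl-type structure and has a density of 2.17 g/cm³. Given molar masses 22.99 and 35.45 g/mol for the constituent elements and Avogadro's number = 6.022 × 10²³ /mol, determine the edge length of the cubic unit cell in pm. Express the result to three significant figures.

M(NaCl) = 58.44 g/mol; Z = 4 formula units per cell.
a³ = Z·M/(N_A·ρ) = 4 × 58.44 / (6.022 × 10²³ × 2.17) = 1.789 × 10^-22 cm³, so a = 5.635 × 10^-8 cm = 563 pm.

563 pm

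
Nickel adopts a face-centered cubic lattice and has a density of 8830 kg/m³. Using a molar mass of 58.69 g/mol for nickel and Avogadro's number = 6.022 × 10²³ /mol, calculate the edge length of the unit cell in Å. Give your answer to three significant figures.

3.53 Å

With Z = 4 atoms per FCC cell, a³ = Z·M/(N_A·ρ) = 4 × 58.69 / (6.022 × 10²³ × 8.830 g/cm³) = 4.415 × 10^-23 cm³.
a = (4.415 × 10^-23)^(1/3) = 3.534 × 10^-8 cm = 3.53 Å.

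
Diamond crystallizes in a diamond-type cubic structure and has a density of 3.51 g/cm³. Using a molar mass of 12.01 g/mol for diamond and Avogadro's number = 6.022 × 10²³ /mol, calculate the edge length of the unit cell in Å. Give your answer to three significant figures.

With Z = 8 atoms per diamond cubic cell, a³ = Z·M/(N_A·ρ) = 8 × 12.01 / (6.022 × 10²³ × 3.510 g/cm³) = 4.546 × 10^-23 cm³.
a = (4.546 × 10^-23)^(1/3) = 3.569 × 10^-8 cm = 3.57 Å.

3.57 Å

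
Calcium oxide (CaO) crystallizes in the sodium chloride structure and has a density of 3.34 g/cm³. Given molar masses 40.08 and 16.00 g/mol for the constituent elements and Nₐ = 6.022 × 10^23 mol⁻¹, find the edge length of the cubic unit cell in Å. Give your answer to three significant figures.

4.81 Å

M(CaO) = 56.08 g/mol; Z = 4 formula units per cell.
a³ = Z·M/(N_A·ρ) = 4 × 56.08 / (6.022 × 10²³ × 3.34) = 1.115 × 10^-22 cm³, so a = 4.813 × 10^-8 cm = 4.81 Å.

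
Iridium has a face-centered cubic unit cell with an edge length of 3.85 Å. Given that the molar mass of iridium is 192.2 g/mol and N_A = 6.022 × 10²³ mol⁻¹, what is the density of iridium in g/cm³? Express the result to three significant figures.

22.4 g/cm³

An FCC unit cell contains Z = 4 atoms.
Cell volume: a³ = (3.85 Å)³ = (3.850 × 10^-8 cm)³ = 5.707 × 10^-23 cm³.
ρ = Z·M/(N_A·a³) = 4 × 192.2 / (6.022 × 10²³ × 5.707 × 10^-23) = 22.37 g/cm³.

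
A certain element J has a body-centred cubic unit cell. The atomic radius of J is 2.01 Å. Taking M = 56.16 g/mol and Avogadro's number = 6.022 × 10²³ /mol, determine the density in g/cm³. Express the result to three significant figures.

1.86 g/cm³

In a BCC lattice, atoms touch along the body diagonal, so √3·a = 4r, giving a = 4.642 Å = 4.642 × 10^-8 cm.
With Z = 2, ρ = Z·M/(N_A·a³) = 2 × 56.16 / (6.022 × 10²³ × 1.000 × 10^-22) = 1.865 g/cm³.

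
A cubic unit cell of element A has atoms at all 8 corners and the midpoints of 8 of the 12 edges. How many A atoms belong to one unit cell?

Corner atoms are shared by 8 cells (1/8 each), edge atoms by 4 (1/4 each).
Net atoms = 8 × 1/8 + 8 × 1/4 = 1 + 2 = 3.

3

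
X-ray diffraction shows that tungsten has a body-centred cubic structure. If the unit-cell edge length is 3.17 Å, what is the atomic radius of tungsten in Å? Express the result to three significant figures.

1.37 Å

In a BCC lattice, atoms touch along the body diagonal, so √3·a = 4r.
r = √3·a/4 = 1.7321 × 3.17 / 4 = 1.37 Å.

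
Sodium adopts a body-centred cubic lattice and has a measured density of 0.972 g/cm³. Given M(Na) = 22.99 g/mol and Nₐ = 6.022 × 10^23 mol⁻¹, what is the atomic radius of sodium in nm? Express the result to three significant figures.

0.185 nm

For a BCC cell (Z = 2), a³ = Z·M/(N_A·ρ) = 2 × 22.99 / (6.022 × 10²³ × 0.9720) = 7.855 × 10^-23 cm³, so a = 4.283 × 10^-8 cm = 0.4283 nm.
Atoms touch along the body diagonal, so √3·a = 4r, so r = 0.4330 × a = 0.185 nm.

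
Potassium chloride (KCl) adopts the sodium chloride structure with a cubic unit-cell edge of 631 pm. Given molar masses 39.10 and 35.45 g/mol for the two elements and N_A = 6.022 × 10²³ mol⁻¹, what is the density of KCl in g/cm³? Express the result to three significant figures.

The sodium chloride structure contains Z = 4 formula units per cell; M(KCl) = 39.10 + 35.45 = 74.55 g/mol.
a³ = (6.310 × 10^-8 cm)³ = 2.512 × 10^-22 cm³.
ρ = 4 × 74.55 / (6.022 × 10²³ × 2.512 × 10^-22) = 1.971 g/cm³.

1.97 g/cm³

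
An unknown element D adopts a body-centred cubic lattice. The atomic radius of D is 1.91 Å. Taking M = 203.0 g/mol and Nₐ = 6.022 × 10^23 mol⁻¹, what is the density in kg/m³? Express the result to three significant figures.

7860 kg/m³

In a BCC lattice, atoms touch along the body diagonal, so √3·a = 4r, giving a = 4.411 Å = 4.411 × 10^-8 cm.
With Z = 2, ρ = Z·M/(N_A·a³) = 2 × 203.0 / (6.022 × 10²³ × 8.582 × 10^-23) = 7.856 g/cm³ = 7860 kg/m³.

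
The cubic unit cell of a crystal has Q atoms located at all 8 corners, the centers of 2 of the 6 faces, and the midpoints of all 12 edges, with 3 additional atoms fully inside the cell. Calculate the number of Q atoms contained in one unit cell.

Corner atoms are shared by 8 cells (1/8 each), face atoms by 2 (1/2 each), edge atoms by 4 (1/4 each), interior atoms are unshared.
Net atoms = 8 × 1/8 + 2 × 1/2 + 12 × 1/4 + 3 = 1 + 1 + 3 + 3 = 8.

8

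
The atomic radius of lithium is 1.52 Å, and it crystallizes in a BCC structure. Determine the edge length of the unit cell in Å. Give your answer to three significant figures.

3.51 Å

In a BCC lattice, atoms touch along the body diagonal, so √3·a = 4r.
a = 4r/√3 = 4 × 1.52 / 1.7321 = 3.51 Å.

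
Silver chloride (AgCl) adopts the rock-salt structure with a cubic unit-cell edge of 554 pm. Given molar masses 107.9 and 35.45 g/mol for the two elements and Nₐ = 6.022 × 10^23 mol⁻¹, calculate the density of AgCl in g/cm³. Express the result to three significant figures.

The rock-salt structure contains Z = 4 formula units per cell; M(AgCl) = 107.9 + 35.45 = 143.35 g/mol.
a³ = (5.540 × 10^-8 cm)³ = 1.700 × 10^-22 cm³.
ρ = 4 × 143.35 / (6.022 × 10²³ × 1.700 × 10^-22) = 5.600 g/cm³.

5.60 g/cm³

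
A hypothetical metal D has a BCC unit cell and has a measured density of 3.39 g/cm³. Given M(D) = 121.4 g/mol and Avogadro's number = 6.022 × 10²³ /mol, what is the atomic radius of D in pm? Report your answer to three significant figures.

For a BCC cell (Z = 2), a³ = Z·M/(N_A·ρ) = 2 × 121.4 / (6.022 × 10²³ × 3.390) = 1.189 × 10^-22 cm³, so a = 4.918 × 10^-8 cm = 491.8 pm.
Atoms touch along the body diagonal, so √3·a = 4r, so r = 0.4330 × a = 213 pm.

213 pm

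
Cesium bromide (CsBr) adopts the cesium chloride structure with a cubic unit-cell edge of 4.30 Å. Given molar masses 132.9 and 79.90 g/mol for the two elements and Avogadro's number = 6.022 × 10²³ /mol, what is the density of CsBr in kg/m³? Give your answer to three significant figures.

4440 kg/m³

The cesium chloride structure contains Z = 1 formula unit per cell; M(CsBr) = 132.9 + 79.90 = 212.8 g/mol.
a³ = (4.300 × 10^-8 cm)³ = 7.951 × 10^-23 cm³.
ρ = 1 × 212.8 / (6.022 × 10²³ × 7.951 × 10^-23) = 4.445 g/cm³ = 4440 kg/m³.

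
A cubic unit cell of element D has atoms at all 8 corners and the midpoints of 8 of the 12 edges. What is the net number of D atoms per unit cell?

3

Corner atoms are shared by 8 cells (1/8 each), edge atoms by 4 (1/4 each).
Net atoms = 8 × 1/8 + 8 × 1/4 = 1 + 2 = 3.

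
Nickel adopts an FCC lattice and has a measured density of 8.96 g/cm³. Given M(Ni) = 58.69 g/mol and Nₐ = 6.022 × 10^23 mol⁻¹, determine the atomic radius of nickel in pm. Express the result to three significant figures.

124 pm

For an FCC cell (Z = 4), a³ = Z·M/(N_A·ρ) = 4 × 58.69 / (6.022 × 10²³ × 8.960) = 4.351 × 10^-23 cm³, so a = 3.517 × 10^-8 cm = 351.7 pm.
Atoms touch along the face diagonal, so √2·a = 4r, so r = 0.3536 × a = 124 pm.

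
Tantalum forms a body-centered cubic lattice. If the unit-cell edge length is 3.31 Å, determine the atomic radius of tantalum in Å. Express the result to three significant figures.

1.43 Å

In a BCC lattice, atoms touch along the body diagonal, so √3·a = 4r.
r = √3·a/4 = 1.7321 × 3.31 / 4 = 1.43 Å.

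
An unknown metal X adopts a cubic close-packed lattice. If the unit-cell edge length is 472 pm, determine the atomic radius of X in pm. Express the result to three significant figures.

In an FCC lattice, atoms touch along the face diagonal, so √2·a = 4r.
r = √2·a/4 = 1.4142 × 472 / 4 = 167 pm.

167 pm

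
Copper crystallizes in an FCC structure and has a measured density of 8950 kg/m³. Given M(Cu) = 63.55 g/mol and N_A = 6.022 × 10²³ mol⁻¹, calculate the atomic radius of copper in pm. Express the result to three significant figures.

For an FCC cell (Z = 4), a³ = Z·M/(N_A·ρ) = 4 × 63.55 / (6.022 × 10²³ × 8.950) = 4.716 × 10^-23 cm³, so a = 3.613 × 10^-8 cm = 361.3 pm.
Atoms touch along the face diagonal, so √2·a = 4r, so r = 0.3536 × a = 128 pm.

128 pm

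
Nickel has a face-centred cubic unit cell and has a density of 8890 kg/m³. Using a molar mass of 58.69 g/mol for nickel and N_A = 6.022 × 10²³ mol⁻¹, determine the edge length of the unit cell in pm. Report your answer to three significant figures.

With Z = 4 atoms per FCC cell, a³ = Z·M/(N_A·ρ) = 4 × 58.69 / (6.022 × 10²³ × 8.890 g/cm³) = 4.385 × 10^-23 cm³.
a = (4.385 × 10^-23)^(1/3) = 3.526 × 10^-8 cm = 353 pm.

353 pm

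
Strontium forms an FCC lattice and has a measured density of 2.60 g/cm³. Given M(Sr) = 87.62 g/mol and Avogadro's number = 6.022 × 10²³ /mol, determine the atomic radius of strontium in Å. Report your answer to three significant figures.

For an FCC cell (Z = 4), a³ = Z·M/(N_A·ρ) = 4 × 87.62 / (6.022 × 10²³ × 2.600) = 2.238 × 10^-22 cm³, so a = 6.072 × 10^-8 cm = 6.072 Å.
Atoms touch along the face diagonal, so √2·a = 4r, so r = 0.3536 × a = 2.15 Å.

2.15 Å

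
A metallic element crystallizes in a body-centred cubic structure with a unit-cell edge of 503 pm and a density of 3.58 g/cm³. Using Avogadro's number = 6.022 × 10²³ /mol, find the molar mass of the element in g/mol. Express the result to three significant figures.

137 g/mol

A BCC cell has Z = 2 atoms; a = 5.030 × 10^-8 cm.
M = ρ·N_A·a³/Z = 3.58 × 6.022 × 10²³ × 1.273 × 10^-22 / 2 = 137 g/mol.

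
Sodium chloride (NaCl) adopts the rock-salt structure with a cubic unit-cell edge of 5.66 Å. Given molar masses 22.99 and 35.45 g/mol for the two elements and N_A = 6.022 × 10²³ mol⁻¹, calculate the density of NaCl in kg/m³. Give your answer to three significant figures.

2140 kg/m³

The rock-salt structure contains Z = 4 formula units per cell; M(NaCl) = 22.99 + 35.45 = 58.44 g/mol.
a³ = (5.660 × 10^-8 cm)³ = 1.813 × 10^-22 cm³.
ρ = 4 × 58.44 / (6.022 × 10²³ × 1.813 × 10^-22) = 2.141 g/cm³ = 2140 kg/m³.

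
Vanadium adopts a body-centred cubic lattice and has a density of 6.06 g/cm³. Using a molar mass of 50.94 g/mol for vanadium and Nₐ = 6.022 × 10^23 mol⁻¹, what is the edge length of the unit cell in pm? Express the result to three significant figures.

303 pm

With Z = 2 atoms per BCC cell, a³ = Z·M/(N_A·ρ) = 2 × 50.94 / (6.022 × 10²³ × 6.060 g/cm³) = 2.792 × 10^-23 cm³.
a = (2.792 × 10^-23)^(1/3) = 3.034 × 10^-8 cm = 303 pm.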